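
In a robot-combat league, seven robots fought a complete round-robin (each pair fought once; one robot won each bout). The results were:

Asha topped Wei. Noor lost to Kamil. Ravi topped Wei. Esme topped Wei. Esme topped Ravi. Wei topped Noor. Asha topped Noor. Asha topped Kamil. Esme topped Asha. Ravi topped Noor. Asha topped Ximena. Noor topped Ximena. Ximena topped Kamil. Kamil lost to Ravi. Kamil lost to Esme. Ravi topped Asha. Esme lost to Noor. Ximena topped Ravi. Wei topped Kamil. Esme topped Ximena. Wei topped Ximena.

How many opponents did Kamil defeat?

Kamil's results: beat Noor; lost to Esme, Ximena, Wei, Ravi, Asha.
That is 1 win.

1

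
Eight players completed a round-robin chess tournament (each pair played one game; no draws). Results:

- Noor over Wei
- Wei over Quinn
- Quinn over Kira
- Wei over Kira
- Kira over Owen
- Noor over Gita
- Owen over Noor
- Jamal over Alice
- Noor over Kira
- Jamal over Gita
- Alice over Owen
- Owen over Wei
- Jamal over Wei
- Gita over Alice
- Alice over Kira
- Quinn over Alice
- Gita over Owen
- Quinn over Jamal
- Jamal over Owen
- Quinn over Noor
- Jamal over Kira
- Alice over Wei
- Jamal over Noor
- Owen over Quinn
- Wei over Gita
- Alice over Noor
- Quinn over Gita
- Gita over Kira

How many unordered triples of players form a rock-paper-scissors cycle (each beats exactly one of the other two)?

13

Win totals: Noor 3, Wei 3, Quinn 5, Owen 3, Alice 4, Jamal 6, Kira 1, Gita 3.
A player with w wins dominates both others in C(w,2) triples; summing gives 3 + 3 + 10 + 3 + 6 + 15 + 0 + 3 = 43 transitive triples.
Total triples C(8,3) = 56, so cyclic triples = 56 − 43 = 13.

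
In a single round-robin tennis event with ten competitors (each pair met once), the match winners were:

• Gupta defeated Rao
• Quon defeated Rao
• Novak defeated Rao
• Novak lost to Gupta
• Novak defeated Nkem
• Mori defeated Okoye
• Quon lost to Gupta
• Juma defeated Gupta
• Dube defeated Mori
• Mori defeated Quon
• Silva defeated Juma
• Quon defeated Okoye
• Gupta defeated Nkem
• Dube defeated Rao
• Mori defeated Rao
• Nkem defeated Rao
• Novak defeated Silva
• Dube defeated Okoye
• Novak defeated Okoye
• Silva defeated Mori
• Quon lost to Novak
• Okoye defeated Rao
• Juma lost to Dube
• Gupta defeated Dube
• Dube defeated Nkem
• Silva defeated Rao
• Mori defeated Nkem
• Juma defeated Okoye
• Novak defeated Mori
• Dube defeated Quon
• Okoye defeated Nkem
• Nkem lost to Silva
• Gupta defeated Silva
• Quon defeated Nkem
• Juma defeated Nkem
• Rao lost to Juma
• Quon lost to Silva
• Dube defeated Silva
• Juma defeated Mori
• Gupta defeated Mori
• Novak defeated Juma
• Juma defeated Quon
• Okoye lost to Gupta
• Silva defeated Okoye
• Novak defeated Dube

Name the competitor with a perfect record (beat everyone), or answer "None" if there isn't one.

Highest win total is Novak with 8 (out of 9 possible).
Novak lost to Gupta, so no competitor went undefeated.

None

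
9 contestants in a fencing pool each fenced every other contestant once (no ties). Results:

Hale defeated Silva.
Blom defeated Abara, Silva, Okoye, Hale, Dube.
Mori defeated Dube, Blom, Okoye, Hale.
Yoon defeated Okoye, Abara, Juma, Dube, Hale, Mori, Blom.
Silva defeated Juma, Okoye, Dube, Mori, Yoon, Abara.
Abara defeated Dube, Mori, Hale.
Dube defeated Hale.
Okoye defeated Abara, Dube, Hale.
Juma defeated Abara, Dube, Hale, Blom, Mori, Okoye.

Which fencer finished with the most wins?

Yoon

Win totals: Okoye 3, Blom 5, Juma 6, Silva 6, Yoon 7, Dube 1, Hale 1, Mori 4, Abara 3.
Yoon leads with 7 wins (next highest: 6).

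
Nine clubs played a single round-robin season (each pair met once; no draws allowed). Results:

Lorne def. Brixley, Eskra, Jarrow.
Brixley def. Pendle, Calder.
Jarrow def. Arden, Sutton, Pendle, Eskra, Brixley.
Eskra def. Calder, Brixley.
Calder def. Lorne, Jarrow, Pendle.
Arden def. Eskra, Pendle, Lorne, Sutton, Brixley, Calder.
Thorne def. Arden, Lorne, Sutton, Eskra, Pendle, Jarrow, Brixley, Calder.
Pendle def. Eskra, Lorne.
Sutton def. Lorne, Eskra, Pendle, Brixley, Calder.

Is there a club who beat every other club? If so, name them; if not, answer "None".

Thorne has 8 wins out of 8 opponents — a perfect record.

Thorne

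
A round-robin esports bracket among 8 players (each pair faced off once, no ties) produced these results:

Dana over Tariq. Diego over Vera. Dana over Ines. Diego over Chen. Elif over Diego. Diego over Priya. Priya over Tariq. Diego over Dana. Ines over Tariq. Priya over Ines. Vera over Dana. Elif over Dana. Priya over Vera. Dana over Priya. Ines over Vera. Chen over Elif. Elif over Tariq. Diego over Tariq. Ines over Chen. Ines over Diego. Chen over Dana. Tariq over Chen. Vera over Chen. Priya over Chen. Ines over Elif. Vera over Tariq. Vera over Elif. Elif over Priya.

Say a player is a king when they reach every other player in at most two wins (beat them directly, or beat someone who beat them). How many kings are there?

6

Elif reaches everyone (king).
Priya reaches everyone (king).
Vera reaches everyone (king).
Ines reaches everyone (king).
Chen cannot reach Vera in two steps.
Dana reaches everyone (king).
Diego reaches everyone (king).
Tariq cannot reach Priya, Vera, Ines, Diego in two steps.
Kings: Elif, Priya, Vera, Ines, Dana, Diego — 6.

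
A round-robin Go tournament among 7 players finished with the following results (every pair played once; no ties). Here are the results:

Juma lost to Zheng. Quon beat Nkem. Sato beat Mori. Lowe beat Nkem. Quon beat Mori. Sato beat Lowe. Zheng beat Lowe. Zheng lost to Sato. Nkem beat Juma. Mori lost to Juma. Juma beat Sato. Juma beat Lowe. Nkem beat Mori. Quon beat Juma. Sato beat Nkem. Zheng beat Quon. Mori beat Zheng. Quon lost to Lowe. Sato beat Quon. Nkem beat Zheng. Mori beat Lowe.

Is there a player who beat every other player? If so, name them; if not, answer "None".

None

Highest win total is Sato with 5 (out of 6 possible).
Sato lost to Juma, so no player went undefeated.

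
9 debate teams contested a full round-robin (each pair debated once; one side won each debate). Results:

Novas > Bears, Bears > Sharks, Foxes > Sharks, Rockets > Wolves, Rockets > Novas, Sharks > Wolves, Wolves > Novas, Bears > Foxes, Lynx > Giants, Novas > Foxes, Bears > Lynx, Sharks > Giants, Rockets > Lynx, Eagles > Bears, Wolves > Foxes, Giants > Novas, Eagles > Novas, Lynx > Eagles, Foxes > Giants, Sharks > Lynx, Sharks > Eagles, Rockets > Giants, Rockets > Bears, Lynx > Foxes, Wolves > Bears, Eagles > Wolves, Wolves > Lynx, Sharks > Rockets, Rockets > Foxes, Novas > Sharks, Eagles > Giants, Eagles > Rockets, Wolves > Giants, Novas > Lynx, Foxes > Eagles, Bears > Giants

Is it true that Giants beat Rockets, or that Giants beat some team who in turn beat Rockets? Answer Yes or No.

No

Giants did not beat Rockets directly.
Giants beat Novas, but each of them lost to Rockets. No two-step path.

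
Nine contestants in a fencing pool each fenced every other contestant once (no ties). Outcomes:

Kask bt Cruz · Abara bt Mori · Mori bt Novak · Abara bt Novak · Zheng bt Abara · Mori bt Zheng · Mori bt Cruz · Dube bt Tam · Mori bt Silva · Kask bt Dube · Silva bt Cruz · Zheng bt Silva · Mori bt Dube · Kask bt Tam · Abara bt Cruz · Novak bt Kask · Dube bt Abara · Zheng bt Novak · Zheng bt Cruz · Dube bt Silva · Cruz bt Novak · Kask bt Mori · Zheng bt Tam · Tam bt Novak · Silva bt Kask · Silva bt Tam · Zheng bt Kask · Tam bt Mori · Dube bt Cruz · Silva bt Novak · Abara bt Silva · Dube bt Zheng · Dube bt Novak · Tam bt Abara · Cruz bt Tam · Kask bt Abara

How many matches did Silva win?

Silva's results: beat Tam, Cruz, Kask, Novak; lost to Abara, Zheng, Mori, Dube.
That is 4 wins.

4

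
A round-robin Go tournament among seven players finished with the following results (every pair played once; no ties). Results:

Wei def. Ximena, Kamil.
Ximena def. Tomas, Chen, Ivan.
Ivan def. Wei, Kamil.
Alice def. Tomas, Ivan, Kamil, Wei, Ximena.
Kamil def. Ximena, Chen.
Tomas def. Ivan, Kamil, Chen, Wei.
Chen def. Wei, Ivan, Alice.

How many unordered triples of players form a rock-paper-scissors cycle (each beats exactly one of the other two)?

10

Win totals: Kamil 2, Ximena 3, Wei 2, Tomas 4, Ivan 2, Alice 5, Chen 3.
A player with w wins dominates both others in C(w,2) triples; summing gives 1 + 3 + 1 + 6 + 1 + 10 + 3 = 25 transitive triples.
Total triples C(7,3) = 35, so cyclic triples = 35 − 25 = 10.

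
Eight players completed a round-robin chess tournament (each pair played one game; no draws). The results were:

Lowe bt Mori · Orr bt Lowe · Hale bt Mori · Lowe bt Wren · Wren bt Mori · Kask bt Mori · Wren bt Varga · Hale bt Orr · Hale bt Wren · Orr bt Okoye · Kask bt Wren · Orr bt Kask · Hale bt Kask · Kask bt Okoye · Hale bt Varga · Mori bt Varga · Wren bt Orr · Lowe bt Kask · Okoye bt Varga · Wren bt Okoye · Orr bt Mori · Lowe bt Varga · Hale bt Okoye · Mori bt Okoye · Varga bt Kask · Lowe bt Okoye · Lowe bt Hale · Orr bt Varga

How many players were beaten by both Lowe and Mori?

2

Lowe beat: Kask, Okoye, Mori, Hale, Varga, Wren.
Mori beat: Okoye, Varga.
Both beat: Okoye, Varga — 2.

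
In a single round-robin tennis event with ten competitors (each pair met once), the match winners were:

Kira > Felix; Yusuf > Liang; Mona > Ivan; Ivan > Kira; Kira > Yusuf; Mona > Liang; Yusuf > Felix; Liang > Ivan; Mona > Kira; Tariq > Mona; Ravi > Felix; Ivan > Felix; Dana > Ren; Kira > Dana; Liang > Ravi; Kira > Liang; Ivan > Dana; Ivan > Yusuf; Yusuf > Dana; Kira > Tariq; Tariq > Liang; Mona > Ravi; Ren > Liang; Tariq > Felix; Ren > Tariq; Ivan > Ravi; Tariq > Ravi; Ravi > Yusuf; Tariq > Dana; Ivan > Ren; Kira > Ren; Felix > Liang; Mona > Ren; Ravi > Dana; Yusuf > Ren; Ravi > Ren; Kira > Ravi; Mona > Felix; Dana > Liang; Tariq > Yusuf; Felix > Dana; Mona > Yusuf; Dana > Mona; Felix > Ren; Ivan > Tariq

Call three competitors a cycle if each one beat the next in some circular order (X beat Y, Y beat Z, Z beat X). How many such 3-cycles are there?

22

Win totals: Tariq 6, Dana 3, Ren 2, Ivan 7, Felix 3, Yusuf 4, Liang 2, Ravi 4, Mona 7, Kira 7.
A competitor with w wins dominates both others in C(w,2) triples; summing gives 15 + 3 + 1 + 21 + 3 + 6 + 1 + 6 + 21 + 21 = 98 transitive triples.
Total triples C(10,3) = 120, so cyclic triples = 120 − 98 = 22.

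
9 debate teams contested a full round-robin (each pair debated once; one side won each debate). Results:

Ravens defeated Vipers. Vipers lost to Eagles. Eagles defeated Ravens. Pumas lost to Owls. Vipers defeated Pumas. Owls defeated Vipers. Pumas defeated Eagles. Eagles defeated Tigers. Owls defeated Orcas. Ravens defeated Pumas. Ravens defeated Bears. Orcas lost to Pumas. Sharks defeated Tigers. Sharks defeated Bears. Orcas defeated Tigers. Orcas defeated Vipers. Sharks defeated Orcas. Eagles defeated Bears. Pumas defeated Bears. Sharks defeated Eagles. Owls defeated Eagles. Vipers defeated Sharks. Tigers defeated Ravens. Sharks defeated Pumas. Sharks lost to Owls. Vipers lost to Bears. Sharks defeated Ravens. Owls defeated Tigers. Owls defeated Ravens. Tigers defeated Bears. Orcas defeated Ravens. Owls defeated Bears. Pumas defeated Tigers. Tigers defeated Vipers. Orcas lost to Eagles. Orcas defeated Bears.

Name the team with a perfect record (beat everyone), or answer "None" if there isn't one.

Owls has 8 wins out of 8 opponents — a perfect record.

Owls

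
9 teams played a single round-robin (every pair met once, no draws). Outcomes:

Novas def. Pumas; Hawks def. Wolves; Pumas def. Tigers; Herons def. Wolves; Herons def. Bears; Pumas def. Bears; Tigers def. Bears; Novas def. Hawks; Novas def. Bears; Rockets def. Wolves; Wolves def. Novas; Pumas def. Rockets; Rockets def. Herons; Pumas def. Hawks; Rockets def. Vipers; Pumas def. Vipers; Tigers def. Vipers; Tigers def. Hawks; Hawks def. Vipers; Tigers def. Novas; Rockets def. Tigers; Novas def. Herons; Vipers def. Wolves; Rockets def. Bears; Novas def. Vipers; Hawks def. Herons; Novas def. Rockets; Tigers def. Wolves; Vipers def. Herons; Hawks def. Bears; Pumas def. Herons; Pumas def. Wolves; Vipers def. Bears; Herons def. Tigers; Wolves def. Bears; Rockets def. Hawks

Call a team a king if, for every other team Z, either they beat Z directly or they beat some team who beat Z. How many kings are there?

3

Tigers reaches everyone (king).
Novas reaches everyone (king).
Hawks cannot reach Pumas, Rockets in two steps.
Pumas reaches everyone (king).
Wolves cannot reach Tigers in two steps.
Vipers cannot reach Hawks, Pumas, Rockets in two steps.
Herons cannot reach Pumas, Rockets in two steps.
Rockets cannot reach Pumas in two steps.
Bears cannot reach Tigers, Novas, Hawks, Pumas, Wolves, Vipers, Herons, Rockets in two steps.
Kings: Tigers, Novas, Pumas — 3.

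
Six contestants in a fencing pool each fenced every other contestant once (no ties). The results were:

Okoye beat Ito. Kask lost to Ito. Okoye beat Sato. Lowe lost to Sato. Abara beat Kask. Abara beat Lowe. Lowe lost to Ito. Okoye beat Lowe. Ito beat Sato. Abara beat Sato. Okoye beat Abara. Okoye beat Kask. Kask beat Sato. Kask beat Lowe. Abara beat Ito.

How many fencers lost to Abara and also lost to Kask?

2

Abara beat: Kask, Ito, Sato, Lowe.
Kask beat: Sato, Lowe.
Both beat: Sato, Lowe — 2.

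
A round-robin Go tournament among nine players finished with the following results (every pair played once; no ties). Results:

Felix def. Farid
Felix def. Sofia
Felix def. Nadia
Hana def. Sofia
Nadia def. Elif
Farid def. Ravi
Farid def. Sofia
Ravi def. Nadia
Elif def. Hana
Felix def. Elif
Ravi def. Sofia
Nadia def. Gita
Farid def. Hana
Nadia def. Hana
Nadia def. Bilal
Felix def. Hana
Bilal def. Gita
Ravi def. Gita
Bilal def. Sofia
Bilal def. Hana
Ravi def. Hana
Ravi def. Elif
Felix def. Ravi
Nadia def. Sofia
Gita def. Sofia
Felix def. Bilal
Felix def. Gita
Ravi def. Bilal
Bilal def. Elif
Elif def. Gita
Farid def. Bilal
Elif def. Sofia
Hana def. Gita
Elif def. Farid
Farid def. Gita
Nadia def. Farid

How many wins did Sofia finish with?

0

Sofia's results: beat no one; lost to Elif, Farid, Bilal, Felix, Hana, Ravi, Gita, Nadia.
That is 0 wins.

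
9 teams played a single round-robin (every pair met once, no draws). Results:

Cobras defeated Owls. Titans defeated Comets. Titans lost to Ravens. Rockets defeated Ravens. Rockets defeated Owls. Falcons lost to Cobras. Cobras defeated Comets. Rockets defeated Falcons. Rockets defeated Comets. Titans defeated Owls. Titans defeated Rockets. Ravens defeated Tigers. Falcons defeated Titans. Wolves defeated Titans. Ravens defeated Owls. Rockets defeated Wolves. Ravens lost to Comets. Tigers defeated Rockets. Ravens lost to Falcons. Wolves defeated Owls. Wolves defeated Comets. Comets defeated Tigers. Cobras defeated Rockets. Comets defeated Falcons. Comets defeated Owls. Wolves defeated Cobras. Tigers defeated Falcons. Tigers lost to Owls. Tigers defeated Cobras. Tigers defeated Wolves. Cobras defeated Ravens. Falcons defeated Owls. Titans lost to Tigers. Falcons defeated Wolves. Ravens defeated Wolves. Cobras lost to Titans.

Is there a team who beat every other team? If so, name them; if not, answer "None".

None

Highest win total is Tigers with 5 (out of 8 possible).
Tigers lost to Comets, Owls, Ravens, so no team went undefeated.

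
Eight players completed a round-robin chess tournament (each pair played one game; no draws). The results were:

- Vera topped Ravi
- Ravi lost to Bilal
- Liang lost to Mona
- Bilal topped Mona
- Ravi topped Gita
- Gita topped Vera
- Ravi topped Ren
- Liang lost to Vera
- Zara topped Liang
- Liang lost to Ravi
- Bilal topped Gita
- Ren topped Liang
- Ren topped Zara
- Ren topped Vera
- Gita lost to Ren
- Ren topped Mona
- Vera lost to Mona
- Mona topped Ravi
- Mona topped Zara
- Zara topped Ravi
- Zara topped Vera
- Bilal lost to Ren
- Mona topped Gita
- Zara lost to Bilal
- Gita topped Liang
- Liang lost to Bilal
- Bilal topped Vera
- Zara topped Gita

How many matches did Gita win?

Gita's results: beat Vera, Liang; lost to Ravi, Ren, Zara, Mona, Bilal.
That is 2 wins.

2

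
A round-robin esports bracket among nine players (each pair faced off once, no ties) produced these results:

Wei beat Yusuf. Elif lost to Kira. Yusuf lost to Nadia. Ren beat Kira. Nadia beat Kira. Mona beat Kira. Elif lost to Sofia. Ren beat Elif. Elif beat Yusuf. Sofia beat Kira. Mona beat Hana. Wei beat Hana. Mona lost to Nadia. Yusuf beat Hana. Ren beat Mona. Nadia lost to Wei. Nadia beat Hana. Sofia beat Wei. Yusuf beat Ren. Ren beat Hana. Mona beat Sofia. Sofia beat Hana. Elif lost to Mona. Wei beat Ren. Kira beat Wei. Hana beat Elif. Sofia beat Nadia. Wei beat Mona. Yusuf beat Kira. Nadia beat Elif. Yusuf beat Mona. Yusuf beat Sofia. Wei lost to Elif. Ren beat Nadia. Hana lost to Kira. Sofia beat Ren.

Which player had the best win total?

Win totals: Hana 1, Ren 5, Yusuf 5, Nadia 5, Kira 3, Elif 2, Mona 4, Sofia 6, Wei 5.
Sofia leads with 6 wins (next highest: 5).

Sofia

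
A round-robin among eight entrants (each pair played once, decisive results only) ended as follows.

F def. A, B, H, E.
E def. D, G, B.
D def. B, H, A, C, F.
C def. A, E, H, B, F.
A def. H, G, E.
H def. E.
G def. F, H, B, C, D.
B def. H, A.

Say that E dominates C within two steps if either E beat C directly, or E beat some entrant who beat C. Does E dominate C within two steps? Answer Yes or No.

Yes

E did not beat C directly.
E beat B, D, G. Of those, D beat C.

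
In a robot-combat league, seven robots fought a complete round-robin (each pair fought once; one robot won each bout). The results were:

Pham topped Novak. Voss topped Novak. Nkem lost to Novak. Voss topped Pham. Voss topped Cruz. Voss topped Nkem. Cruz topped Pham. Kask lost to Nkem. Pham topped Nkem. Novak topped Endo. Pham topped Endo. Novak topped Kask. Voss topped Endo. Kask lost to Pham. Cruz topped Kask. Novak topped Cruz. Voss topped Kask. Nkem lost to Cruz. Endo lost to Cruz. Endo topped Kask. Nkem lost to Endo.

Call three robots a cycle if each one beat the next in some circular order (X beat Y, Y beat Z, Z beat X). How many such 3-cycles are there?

1

Win totals: Novak 4, Kask 0, Cruz 4, Endo 2, Nkem 1, Voss 6, Pham 4.
A robot with w wins dominates both others in C(w,2) triples; summing gives 6 + 0 + 6 + 1 + 0 + 15 + 6 = 34 transitive triples.
Total triples C(7,3) = 35, so cyclic triples = 35 − 34 = 1.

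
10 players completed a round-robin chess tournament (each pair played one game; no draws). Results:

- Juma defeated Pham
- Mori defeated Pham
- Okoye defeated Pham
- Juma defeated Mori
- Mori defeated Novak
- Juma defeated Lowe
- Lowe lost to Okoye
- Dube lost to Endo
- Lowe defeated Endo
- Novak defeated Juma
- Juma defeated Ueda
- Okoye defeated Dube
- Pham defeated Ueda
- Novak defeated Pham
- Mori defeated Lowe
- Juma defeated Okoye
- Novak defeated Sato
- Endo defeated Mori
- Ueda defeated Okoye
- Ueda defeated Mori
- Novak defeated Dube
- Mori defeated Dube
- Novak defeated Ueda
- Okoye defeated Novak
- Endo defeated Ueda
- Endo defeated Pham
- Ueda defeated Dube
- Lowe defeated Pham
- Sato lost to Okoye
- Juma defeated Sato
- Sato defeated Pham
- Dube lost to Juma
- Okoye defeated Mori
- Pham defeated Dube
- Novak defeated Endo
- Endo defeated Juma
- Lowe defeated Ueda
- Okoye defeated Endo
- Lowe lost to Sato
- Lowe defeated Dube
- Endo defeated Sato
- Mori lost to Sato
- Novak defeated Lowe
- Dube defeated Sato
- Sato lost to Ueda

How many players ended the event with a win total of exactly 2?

1

Win totals: Novak 7, Endo 6, Juma 7, Mori 4, Pham 2, Dube 1, Lowe 4, Ueda 4, Sato 3, Okoye 7.
Exactly 2: Pham — 1 player.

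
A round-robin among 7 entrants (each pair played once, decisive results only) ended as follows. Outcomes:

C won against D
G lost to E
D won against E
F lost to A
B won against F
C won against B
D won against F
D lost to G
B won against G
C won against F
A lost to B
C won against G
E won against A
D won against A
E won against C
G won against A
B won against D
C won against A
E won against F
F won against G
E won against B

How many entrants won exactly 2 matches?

1

Win totals: A 1, B 4, C 5, D 3, E 5, F 1, G 2.
Exactly 2: G — 1 entrant.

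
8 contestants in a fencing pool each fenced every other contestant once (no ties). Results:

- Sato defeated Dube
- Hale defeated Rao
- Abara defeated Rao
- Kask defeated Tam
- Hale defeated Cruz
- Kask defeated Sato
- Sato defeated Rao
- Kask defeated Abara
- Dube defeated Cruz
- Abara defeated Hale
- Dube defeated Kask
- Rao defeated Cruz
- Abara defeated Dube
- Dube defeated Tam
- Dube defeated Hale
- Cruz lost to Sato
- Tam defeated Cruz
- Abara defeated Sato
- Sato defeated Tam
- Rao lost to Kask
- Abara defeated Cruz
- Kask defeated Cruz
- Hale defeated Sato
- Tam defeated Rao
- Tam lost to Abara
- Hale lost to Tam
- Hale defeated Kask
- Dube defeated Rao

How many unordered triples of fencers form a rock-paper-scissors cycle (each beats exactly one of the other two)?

Win totals: Sato 4, Abara 6, Tam 3, Dube 5, Hale 4, Cruz 0, Kask 5, Rao 1.
A fencer with w wins dominates both others in C(w,2) triples; summing gives 6 + 15 + 3 + 10 + 6 + 0 + 10 + 0 = 50 transitive triples.
Total triples C(8,3) = 56, so cyclic triples = 56 − 50 = 6.

6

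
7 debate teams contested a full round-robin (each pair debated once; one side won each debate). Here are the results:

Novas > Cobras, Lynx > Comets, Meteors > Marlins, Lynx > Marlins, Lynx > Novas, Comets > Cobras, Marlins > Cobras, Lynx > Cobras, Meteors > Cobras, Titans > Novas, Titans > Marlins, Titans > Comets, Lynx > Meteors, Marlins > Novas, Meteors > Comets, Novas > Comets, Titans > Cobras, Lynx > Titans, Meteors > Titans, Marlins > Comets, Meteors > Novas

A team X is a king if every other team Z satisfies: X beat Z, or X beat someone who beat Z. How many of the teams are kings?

Cobras cannot reach Meteors, Lynx, Comets, Titans, Novas, Marlins in two steps.
Meteors cannot reach Lynx in two steps.
Lynx reaches everyone (king).
Comets cannot reach Meteors, Lynx, Titans, Novas, Marlins in two steps.
Titans cannot reach Meteors, Lynx in two steps.
Novas cannot reach Meteors, Lynx, Titans, Marlins in two steps.
Marlins cannot reach Meteors, Lynx, Titans in two steps.
Kings: Lynx — 1.

1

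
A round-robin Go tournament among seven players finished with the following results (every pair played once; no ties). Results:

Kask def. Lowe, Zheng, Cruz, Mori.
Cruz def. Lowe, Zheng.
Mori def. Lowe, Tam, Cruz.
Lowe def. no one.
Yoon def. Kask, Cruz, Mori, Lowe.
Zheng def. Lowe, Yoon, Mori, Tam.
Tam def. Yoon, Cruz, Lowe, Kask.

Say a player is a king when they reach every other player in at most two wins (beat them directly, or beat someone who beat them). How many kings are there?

Cruz cannot reach Kask in two steps.
Yoon reaches everyone (king).
Zheng reaches everyone (king).
Lowe cannot reach Cruz, Yoon, Zheng, Mori, Kask, Tam in two steps.
Mori reaches everyone (king).
Kask reaches everyone (king).
Tam reaches everyone (king).
Kings: Yoon, Zheng, Mori, Kask, Tam — 5.

5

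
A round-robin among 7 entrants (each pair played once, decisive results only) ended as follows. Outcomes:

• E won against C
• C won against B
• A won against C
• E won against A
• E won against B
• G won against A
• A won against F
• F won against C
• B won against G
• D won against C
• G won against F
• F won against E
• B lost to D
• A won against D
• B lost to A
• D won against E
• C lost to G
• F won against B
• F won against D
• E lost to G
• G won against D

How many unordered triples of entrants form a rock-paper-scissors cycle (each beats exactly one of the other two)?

Win totals: A 4, B 1, C 1, D 3, E 3, F 4, G 5.
An entrant with w wins dominates both others in C(w,2) triples; summing gives 6 + 0 + 0 + 3 + 3 + 6 + 10 = 28 transitive triples.
Total triples C(7,3) = 35, so cyclic triples = 35 − 28 = 7.

7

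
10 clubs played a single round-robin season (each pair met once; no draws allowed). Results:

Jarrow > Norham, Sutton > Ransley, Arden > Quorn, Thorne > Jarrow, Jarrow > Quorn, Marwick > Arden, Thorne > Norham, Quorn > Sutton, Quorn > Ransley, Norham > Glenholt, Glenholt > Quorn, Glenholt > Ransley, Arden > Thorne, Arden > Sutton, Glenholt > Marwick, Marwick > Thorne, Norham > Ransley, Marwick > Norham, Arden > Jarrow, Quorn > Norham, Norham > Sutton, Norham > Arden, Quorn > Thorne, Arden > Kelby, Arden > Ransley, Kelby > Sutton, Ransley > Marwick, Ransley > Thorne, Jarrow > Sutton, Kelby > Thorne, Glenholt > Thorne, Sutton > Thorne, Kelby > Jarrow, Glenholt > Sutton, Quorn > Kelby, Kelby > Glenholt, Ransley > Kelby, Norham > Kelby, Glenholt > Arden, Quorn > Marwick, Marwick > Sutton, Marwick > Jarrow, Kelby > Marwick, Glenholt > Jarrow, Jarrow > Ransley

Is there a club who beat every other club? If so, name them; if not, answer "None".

Highest win total is Glenholt with 7 (out of 9 possible).
Glenholt lost to Kelby, Norham, so no club went undefeated.

None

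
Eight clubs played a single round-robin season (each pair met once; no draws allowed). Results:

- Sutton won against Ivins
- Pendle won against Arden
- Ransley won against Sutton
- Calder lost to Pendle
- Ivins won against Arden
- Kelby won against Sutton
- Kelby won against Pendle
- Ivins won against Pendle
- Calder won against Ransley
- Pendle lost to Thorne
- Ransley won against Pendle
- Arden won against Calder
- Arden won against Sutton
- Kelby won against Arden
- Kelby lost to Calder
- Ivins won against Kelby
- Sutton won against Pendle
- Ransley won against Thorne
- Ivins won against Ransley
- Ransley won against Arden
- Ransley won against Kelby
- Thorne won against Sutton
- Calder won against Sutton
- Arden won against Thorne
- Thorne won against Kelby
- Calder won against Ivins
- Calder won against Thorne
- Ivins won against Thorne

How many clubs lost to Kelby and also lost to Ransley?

Kelby beat: Pendle, Arden, Sutton.
Ransley beat: Kelby, Pendle, Thorne, Arden, Sutton.
Both beat: Pendle, Arden, Sutton — 3.

3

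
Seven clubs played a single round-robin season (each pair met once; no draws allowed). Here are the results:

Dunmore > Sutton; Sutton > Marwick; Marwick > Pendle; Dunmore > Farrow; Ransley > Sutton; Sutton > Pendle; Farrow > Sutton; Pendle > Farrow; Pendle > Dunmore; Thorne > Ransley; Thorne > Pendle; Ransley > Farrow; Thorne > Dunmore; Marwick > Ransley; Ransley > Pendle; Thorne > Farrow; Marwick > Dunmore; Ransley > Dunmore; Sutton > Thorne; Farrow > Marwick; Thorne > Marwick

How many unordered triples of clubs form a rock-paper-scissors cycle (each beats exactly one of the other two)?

10

Win totals: Marwick 3, Farrow 2, Ransley 4, Pendle 2, Sutton 3, Dunmore 2, Thorne 5.
A club with w wins dominates both others in C(w,2) triples; summing gives 3 + 1 + 6 + 1 + 3 + 1 + 10 = 25 transitive triples.
Total triples C(7,3) = 35, so cyclic triples = 35 − 25 = 10.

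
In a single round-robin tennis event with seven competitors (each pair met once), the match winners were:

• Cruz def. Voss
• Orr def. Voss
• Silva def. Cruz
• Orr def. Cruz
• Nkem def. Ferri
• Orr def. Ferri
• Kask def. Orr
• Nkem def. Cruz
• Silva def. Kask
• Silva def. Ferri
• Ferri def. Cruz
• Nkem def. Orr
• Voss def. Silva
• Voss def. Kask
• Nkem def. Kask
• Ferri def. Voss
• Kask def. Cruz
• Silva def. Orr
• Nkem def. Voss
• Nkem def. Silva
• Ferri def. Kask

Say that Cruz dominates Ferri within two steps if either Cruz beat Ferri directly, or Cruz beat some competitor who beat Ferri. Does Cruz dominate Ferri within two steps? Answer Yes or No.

No

Cruz did not beat Ferri directly.
Cruz beat Voss, but each of them lost to Ferri. No two-step path.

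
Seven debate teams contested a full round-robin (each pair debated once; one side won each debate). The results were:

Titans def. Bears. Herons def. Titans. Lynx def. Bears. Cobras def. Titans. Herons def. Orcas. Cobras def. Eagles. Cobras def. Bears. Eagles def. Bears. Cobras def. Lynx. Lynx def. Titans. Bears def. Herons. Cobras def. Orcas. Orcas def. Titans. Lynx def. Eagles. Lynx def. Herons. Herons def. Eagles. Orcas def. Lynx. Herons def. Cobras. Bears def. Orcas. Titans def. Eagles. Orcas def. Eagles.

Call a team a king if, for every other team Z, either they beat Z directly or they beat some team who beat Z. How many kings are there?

Bears reaches everyone (king).
Herons reaches everyone (king).
Cobras reaches everyone (king).
Orcas cannot reach Cobras in two steps.
Titans cannot reach Cobras, Lynx in two steps.
Lynx reaches everyone (king).
Eagles cannot reach Cobras, Titans, Lynx in two steps.
Kings: Bears, Herons, Cobras, Lynx — 4.

4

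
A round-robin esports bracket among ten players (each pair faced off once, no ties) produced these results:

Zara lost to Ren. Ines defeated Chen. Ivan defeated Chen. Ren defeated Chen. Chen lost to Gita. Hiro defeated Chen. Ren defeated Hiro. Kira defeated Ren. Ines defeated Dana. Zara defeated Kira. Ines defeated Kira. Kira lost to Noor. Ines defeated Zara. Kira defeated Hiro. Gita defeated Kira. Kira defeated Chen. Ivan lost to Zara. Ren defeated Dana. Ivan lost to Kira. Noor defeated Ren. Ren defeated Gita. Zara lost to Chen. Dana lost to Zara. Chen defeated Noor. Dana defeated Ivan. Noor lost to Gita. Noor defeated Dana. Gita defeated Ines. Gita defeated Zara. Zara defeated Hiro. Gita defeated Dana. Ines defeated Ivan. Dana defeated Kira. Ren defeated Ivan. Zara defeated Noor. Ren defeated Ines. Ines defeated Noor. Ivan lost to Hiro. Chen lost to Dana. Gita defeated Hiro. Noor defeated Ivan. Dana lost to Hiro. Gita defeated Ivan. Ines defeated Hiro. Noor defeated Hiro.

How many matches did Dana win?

Dana's results: beat Ivan, Chen, Kira; lost to Ines, Ren, Hiro, Zara, Gita, Noor.
That is 3 wins.

3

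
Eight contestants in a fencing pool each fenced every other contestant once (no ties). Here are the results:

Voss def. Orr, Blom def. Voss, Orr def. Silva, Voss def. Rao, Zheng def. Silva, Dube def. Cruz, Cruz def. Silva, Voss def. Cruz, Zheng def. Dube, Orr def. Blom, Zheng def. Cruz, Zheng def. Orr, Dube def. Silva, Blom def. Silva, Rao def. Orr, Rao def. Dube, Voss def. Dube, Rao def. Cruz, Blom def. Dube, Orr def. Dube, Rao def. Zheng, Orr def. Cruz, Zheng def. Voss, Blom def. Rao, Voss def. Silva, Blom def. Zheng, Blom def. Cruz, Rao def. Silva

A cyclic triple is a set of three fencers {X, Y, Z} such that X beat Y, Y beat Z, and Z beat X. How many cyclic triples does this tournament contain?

Win totals: Rao 5, Orr 4, Blom 6, Silva 0, Zheng 5, Cruz 1, Voss 5, Dube 2.
A fencer with w wins dominates both others in C(w,2) triples; summing gives 10 + 6 + 15 + 0 + 10 + 0 + 10 + 1 = 52 transitive triples.
Total triples C(8,3) = 56, so cyclic triples = 56 − 52 = 4.

4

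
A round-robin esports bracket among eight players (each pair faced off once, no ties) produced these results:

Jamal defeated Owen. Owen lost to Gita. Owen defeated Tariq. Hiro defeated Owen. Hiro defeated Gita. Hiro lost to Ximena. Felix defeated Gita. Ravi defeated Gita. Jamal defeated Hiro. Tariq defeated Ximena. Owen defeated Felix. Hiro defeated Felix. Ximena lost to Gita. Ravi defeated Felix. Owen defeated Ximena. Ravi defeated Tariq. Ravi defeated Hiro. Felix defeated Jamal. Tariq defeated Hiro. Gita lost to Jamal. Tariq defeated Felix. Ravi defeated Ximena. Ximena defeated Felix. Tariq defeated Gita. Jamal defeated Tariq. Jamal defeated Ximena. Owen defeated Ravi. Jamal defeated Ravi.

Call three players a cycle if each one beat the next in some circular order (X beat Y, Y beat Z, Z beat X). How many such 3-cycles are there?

13

Win totals: Gita 2, Hiro 3, Felix 2, Jamal 6, Owen 4, Tariq 4, Ximena 2, Ravi 5.
A player with w wins dominates both others in C(w,2) triples; summing gives 1 + 3 + 1 + 15 + 6 + 6 + 1 + 10 = 43 transitive triples.
Total triples C(8,3) = 56, so cyclic triples = 56 − 43 = 13.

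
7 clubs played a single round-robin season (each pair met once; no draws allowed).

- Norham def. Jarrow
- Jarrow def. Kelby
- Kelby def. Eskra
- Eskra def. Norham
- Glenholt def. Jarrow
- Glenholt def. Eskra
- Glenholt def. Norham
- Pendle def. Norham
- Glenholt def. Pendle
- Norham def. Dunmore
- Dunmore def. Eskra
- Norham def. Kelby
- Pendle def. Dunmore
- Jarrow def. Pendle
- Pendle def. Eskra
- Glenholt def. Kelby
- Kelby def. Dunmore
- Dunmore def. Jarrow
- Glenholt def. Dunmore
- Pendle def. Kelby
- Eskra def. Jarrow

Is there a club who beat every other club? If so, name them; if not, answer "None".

Glenholt has 6 wins out of 6 opponents — a perfect record.

Glenholt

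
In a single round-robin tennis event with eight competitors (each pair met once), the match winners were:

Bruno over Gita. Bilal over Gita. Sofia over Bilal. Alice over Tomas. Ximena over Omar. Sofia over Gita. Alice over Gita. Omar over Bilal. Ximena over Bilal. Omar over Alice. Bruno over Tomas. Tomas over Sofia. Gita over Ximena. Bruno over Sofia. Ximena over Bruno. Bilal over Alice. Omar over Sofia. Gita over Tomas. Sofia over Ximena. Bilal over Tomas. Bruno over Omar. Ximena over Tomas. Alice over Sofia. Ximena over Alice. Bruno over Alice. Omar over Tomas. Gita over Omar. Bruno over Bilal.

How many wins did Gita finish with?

3

Gita's results: beat Ximena, Omar, Tomas; lost to Sofia, Bruno, Alice, Bilal.
That is 3 wins.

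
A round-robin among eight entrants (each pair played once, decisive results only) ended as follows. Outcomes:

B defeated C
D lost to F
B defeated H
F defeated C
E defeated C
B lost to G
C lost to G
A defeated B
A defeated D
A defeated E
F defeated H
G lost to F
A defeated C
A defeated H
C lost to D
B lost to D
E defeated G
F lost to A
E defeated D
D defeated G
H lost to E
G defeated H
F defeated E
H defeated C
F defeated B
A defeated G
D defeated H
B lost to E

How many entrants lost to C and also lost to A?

0

C beat: no one.
A beat: B, C, D, E, F, G, H.
No one was beaten by both.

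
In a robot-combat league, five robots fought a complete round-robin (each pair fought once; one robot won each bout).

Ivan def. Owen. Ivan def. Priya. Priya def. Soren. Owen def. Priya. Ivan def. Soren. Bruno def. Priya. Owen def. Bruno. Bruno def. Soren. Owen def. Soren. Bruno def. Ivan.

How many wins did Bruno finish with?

Bruno's results: beat Priya, Ivan, Soren; lost to Owen.
That is 3 wins.

3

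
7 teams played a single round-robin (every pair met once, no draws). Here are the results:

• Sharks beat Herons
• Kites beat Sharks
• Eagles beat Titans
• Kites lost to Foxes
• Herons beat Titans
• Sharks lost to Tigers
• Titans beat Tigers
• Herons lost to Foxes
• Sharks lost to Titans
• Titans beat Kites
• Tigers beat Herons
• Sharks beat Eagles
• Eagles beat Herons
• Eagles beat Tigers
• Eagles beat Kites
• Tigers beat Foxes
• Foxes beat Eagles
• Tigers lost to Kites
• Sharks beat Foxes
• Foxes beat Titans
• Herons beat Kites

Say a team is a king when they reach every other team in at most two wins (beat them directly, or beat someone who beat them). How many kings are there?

5

Foxes reaches everyone (king).
Herons cannot reach Foxes, Eagles in two steps.
Eagles reaches everyone (king).
Titans reaches everyone (king).
Kites cannot reach Titans in two steps.
Sharks reaches everyone (king).
Tigers reaches everyone (king).
Kings: Foxes, Eagles, Titans, Sharks, Tigers — 5.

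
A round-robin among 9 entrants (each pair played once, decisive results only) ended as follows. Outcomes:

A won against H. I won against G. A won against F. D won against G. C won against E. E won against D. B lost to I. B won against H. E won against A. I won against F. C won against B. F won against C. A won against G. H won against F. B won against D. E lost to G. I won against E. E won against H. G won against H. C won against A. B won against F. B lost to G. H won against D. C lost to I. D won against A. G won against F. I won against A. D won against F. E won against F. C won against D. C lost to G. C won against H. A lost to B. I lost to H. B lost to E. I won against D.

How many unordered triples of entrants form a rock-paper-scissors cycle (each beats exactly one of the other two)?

18

Win totals: A 3, B 4, C 5, D 3, E 5, F 1, G 5, H 3, I 7.
An entrant with w wins dominates both others in C(w,2) triples; summing gives 3 + 6 + 10 + 3 + 10 + 0 + 10 + 3 + 21 = 66 transitive triples.
Total triples C(9,3) = 84, so cyclic triples = 84 − 66 = 18.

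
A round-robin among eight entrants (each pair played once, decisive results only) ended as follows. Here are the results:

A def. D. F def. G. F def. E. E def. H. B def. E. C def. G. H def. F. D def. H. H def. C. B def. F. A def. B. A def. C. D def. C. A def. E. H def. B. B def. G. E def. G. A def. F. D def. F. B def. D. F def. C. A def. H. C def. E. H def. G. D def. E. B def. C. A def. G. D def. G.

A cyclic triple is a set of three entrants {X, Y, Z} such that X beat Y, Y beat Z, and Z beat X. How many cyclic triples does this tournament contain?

Win totals: A 7, B 5, C 2, D 5, E 2, F 3, G 0, H 4.
An entrant with w wins dominates both others in C(w,2) triples; summing gives 21 + 10 + 1 + 10 + 1 + 3 + 0 + 6 = 52 transitive triples.
Total triples C(8,3) = 56, so cyclic triples = 56 − 52 = 4.

4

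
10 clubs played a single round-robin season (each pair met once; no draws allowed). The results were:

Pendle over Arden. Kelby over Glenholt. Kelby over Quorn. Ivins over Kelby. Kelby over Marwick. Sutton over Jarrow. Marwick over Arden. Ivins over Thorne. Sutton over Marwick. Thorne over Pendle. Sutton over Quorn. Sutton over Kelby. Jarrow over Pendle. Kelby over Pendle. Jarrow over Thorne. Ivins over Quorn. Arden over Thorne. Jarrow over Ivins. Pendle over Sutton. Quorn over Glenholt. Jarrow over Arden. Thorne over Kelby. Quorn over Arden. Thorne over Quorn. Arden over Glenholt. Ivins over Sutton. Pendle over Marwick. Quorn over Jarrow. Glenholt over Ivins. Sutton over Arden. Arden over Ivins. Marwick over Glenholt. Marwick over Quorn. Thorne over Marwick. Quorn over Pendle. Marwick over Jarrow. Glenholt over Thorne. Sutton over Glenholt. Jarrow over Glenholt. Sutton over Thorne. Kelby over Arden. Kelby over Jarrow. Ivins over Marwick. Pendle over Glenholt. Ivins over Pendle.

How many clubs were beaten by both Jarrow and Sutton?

Jarrow beat: Glenholt, Thorne, Pendle, Arden, Ivins.
Sutton beat: Jarrow, Marwick, Quorn, Glenholt, Thorne, Arden, Kelby.
Both beat: Glenholt, Thorne, Arden — 3.

3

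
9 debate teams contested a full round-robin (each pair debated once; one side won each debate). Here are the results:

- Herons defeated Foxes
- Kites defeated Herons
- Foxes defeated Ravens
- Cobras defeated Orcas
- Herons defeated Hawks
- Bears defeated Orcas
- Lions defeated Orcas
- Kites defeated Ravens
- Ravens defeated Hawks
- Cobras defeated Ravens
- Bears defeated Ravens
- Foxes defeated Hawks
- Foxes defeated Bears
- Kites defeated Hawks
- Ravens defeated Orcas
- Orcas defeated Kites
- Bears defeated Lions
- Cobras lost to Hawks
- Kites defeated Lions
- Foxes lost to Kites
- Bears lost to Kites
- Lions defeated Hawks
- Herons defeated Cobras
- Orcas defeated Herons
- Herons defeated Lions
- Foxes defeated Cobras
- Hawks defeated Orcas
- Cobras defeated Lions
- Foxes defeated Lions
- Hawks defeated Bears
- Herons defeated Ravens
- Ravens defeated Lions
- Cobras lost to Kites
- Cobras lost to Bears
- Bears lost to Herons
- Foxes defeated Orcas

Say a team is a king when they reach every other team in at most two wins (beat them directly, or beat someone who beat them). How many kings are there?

3

Kites reaches everyone (king).
Ravens cannot reach Foxes in two steps.
Hawks cannot reach Foxes in two steps.
Herons cannot reach Kites in two steps.
Foxes reaches everyone (king).
Lions cannot reach Ravens, Foxes in two steps.
Orcas reaches everyone (king).
Cobras cannot reach Foxes, Bears in two steps.
Bears cannot reach Foxes in two steps.
Kings: Kites, Foxes, Orcas — 3.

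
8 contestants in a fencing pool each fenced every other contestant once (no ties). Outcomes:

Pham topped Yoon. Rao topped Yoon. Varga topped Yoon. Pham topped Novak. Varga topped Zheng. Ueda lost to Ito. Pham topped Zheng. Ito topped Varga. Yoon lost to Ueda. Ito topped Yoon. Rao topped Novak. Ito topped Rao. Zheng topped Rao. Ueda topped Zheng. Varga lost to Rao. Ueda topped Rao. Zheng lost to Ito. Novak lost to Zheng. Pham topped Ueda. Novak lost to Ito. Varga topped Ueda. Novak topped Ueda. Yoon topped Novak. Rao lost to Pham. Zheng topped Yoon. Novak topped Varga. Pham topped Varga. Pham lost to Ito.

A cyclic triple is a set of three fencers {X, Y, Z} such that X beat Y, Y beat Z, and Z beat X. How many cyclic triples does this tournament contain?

7

Win totals: Zheng 3, Yoon 1, Ito 7, Ueda 3, Varga 3, Rao 3, Pham 6, Novak 2.
A fencer with w wins dominates both others in C(w,2) triples; summing gives 3 + 0 + 21 + 3 + 3 + 3 + 15 + 1 = 49 transitive triples.
Total triples C(8,3) = 56, so cyclic triples = 56 − 49 = 7.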